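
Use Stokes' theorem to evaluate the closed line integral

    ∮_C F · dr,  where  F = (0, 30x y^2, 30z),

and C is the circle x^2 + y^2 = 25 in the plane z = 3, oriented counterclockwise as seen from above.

Let S be the flat disk x^2 + y^2 ≤ 25 in the plane z = 3, with upward unit normal n̂ = ẑ. By Stokes' theorem,

    ∮_C F · dr = ∬_S (∇ × F) · n̂ dS = ∬_D (curl F)_z dA,

where D is the disk x^2 + y^2 ≤ 25.

Compute the curl of F = (0, 30x y^2, 30z):
    (∇ × F)_x = ∂F_z/∂y - ∂F_y/∂z = 0,
    (∇ × F)_y = ∂F_x/∂z - ∂F_z/∂x = 0,
    (∇ × F)_z = ∂F_y/∂x - ∂F_x/∂y = 30y^2.

On z = 3, (curl F)_z = 30y^2.

Convert to polar (x = r cos θ, y = r sin θ, dA = r dr dθ); the integrand becomes 30r^2sin(θ)^2, so

    ∬_D (curl F)_z dA = ∫_0^{2π} ∫_0^{5} (30r^2sin(θ)^2) · r dr dθ.

Inner (r from 0 to 5): 9375sin(θ)^2/2.
Outer (θ from 0 to 2π): 9375π/2.

Therefore ∮_C F · dr = 9375π/2.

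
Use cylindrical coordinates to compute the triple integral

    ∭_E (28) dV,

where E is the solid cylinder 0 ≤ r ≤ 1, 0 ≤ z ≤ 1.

In cylindrical coordinates, x = r cos(θ), y = r sin(θ), z = z, and dV = r dr dθ dz.

The integrand becomes 28, so

    ∭_E (28) dV = ∫_{0}^{2π} ∫_{0}^{1} ∫_{0}^{1} (28) · r dz dr dθ.

Inner (z): 28r.
Middle (r from 0 to 1): 14.
Outer (θ): 28π.

Therefore the triple integral equals 28π.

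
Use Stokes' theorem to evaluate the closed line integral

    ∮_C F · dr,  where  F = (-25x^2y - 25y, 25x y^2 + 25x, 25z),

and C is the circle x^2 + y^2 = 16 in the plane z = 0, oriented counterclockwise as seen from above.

Let S be the flat disk x^2 + y^2 ≤ 16 in the plane z = 0, with upward unit normal n̂ = ẑ. By Stokes' theorem,

    ∮_C F · dr = ∬_S (∇ × F) · n̂ dS = ∬_D (curl F)_z dA,

where D is the disk x^2 + y^2 ≤ 16.

Compute the curl of F = (-25x^2y - 25y, 25x y^2 + 25x, 25z):
    (∇ × F)_x = ∂F_z/∂y - ∂F_y/∂z = 0,
    (∇ × F)_y = ∂F_x/∂z - ∂F_z/∂x = 0,
    (∇ × F)_z = ∂F_y/∂x - ∂F_x/∂y = 25x^2 + 25y^2 + 50.

On z = 0, (curl F)_z = 25x^2 + 25y^2 + 50.

Convert to polar (x = r cos θ, y = r sin θ, dA = r dr dθ); the integrand becomes 25r^2 + 50, so

    ∬_D (curl F)_z dA = ∫_0^{2π} ∫_0^{4} (25r^2 + 50) · r dr dθ.

Inner (r from 0 to 4): 2000.
Outer (θ from 0 to 2π): 4000π.

Therefore ∮_C F · dr = 4000π.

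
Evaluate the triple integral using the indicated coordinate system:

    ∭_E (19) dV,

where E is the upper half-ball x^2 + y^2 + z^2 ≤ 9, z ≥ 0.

In spherical coordinates, x = ρ sin(φ) cos(θ), y = ρ sin(φ) sin(θ), z = ρ cos(φ), and dV = ρ^2 sin(φ) dρ dφ dθ.

The integrand becomes 19, so

    ∭_E (19) dV = ∫_{0}^{2π} ∫_{0}^{π/2} ∫_{0}^{3} (19) · ρ^2 sin(φ) dρ dφ dθ.

Inner (ρ): 171sin(φ).
Middle (φ): 171.
Outer (θ): 342π.

Therefore the triple integral equals 342π.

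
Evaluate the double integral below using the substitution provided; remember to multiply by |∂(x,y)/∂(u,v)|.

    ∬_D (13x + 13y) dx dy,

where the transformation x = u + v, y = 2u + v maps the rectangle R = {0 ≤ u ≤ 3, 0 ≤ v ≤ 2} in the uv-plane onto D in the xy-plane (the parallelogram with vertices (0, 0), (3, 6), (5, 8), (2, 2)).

Compute the Jacobian determinant of (x, y) with respect to (u, v):

    ∂(x,y)/∂(u,v) = | 1  1 | = (1)(1) - (1)(2) = -1.
                   | 2  1 |

Its absolute value is |J| = 1 (the area scaling factor).

Substituting x = u + v, y = 2u + v into the integrand,

    13x + 13y → 39u + 26v,

so the integral becomes

    ∬_R (39u + 26v) · |J| du dv = ∫_0^3 ∫_0^2 (39u + 26v) dv du.

Inner (v): 78u + 52.
Outer (u): 507.

Therefore ∬_D (13x + 13y) dx dy = 507.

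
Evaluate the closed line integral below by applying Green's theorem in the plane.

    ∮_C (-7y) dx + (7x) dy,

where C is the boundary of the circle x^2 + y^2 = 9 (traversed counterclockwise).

Green's theorem converts the closed line integral into a double integral over the enclosed region D:

    ∮_C P dx + Q dy = ∬_D (∂Q/∂x - ∂P/∂y) dA.

Here P = -7y, Q = 7x, so

    ∂Q/∂x = 7,    ∂P/∂y = -7,
    ∂Q/∂x - ∂P/∂y = 14.

D is the region x^2 + y^2 ≤ 9. Evaluating the double integral:

In polar coordinates (x = r cos θ, y = r sin θ, dA = r dr dθ) the integrand becomes 14, so

    ∬_D (14) dA = ∫_0^{2π} ∫_0^{3} (14) · r dr dθ.

Inner (r from 0 to 3): 63.
Outer (θ from 0 to 2π): 126π.

Therefore ∮_C P dx + Q dy = 126π.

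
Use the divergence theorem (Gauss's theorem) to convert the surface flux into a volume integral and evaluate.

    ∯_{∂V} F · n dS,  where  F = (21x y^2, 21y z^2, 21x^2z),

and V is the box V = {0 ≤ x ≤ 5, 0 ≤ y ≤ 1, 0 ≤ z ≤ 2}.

By the divergence theorem,

    ∯_{∂V} F · n dS = ∭_V (∇ · F) dV.

Compute the divergence:
    ∇ · F = ∂F_x/∂x + ∂F_y/∂y + ∂F_z/∂z = 21y^2 + 21z^2 + 21x^2 = 21x^2 + 21y^2 + 21z^2.

V is a rectangular box, so dV = dx dy dz with 0 ≤ x ≤ 5, 0 ≤ y ≤ 1, 0 ≤ z ≤ 2.

Integrate (21x^2 + 21y^2 + 21z^2) over V as an iterated integral:

    ∭_V (∇·F) dV = ∫_0^{5} ∫_0^{1} ∫_0^{2} (21x^2 + 21y^2 + 21z^2) dz dy dx.

Inner (z from 0 to 2): 42x^2 + 42y^2 + 56.
Middle (y from 0 to 1): 42x^2 + 70.
Outer (x from 0 to 5): 2100.

Therefore ∯_{∂V} F · n dS = 2100.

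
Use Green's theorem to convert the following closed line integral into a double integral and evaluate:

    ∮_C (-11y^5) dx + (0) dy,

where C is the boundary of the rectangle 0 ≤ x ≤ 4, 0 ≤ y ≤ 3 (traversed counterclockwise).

Green's theorem converts the closed line integral into a double integral over the enclosed region D:

    ∮_C P dx + Q dy = ∬_D (∂Q/∂x - ∂P/∂y) dA.

Here P = -11y^5, Q = 0, so

    ∂Q/∂x = 0,    ∂P/∂y = -55y^4,
    ∂Q/∂x - ∂P/∂y = 55y^4.

D is the region 0 ≤ x ≤ 4, 0 ≤ y ≤ 3. Evaluating the double integral:

    ∬_D (55y^4) dA = ∫_0^{4} ∫_0^{3} (55y^4) dy dx.

Inner (y from 0 to 3): 2673.
Outer (x from 0 to 4): 10692.

Therefore ∮_C P dx + Q dy = 10692.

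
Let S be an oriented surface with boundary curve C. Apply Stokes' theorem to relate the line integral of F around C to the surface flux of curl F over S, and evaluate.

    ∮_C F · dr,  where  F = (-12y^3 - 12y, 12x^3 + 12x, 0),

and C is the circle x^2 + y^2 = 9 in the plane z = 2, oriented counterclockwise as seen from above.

Let S be the flat disk x^2 + y^2 ≤ 9 in the plane z = 2, with upward unit normal n̂ = ẑ. By Stokes' theorem,

    ∮_C F · dr = ∬_S (∇ × F) · n̂ dS = ∬_D (curl F)_z dA,

where D is the disk x^2 + y^2 ≤ 9.

Compute the curl of F = (-12y^3 - 12y, 12x^3 + 12x, 0):
    (∇ × F)_x = ∂F_z/∂y - ∂F_y/∂z = 0,
    (∇ × F)_y = ∂F_x/∂z - ∂F_z/∂x = 0,
    (∇ × F)_z = ∂F_y/∂x - ∂F_x/∂y = 36x^2 + 36y^2 + 24.

On z = 2, (curl F)_z = 36x^2 + 36y^2 + 24.

Convert to polar (x = r cos θ, y = r sin θ, dA = r dr dθ); the integrand becomes 36r^2 + 24, so

    ∬_D (curl F)_z dA = ∫_0^{2π} ∫_0^{3} (36r^2 + 24) · r dr dθ.

Inner (r from 0 to 3): 837.
Outer (θ from 0 to 2π): 1674π.

Therefore ∮_C F · dr = 1674π.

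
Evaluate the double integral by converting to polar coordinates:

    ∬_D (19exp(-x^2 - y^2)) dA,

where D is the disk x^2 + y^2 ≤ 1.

The region D is 0 ≤ r ≤ 1, 0 ≤ θ ≤ 2π in polar coordinates, where x = r cos(θ), y = r sin(θ), and dA = r dr dθ.

Under the substitution, the integrand becomes 19exp(-r^2), so

    ∬_D (19exp(-x^2 - y^2)) dA = ∫_{0}^{2π} ∫_{0}^{1} (19exp(-r^2)) · r dr dθ.

Inner integral (in r): ∫_{0}^{1} (19exp(-r^2)) · r dr = 19/2 - 19exp(-1)/2.

Outer integral (in θ): ∫_{0}^{2π} (19/2 - 19exp(-1)/2) dθ = -19π exp(-1) + 19π.

Therefore ∬_D (19exp(-x^2 - y^2)) dA = -19π exp(-1) + 19π.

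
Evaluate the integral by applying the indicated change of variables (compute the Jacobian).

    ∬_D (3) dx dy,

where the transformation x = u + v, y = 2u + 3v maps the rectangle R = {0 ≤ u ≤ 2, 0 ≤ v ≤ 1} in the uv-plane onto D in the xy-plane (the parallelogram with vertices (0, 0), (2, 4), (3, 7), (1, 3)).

Compute the Jacobian determinant of (x, y) with respect to (u, v):

    ∂(x,y)/∂(u,v) = | 1  1 | = (1)(3) - (1)(2) = 1.
                   | 2  3 |

Its absolute value is |J| = 1 (the area scaling factor).

Substituting x = u + v, y = 2u + 3v into the integrand,

    3 → 3,

so the integral becomes

    ∬_R (3) · |J| du dv = ∫_0^2 ∫_0^1 (3) dv du.

Inner (v): 3.
Outer (u): 6.

Therefore ∬_D (3) dx dy = 6.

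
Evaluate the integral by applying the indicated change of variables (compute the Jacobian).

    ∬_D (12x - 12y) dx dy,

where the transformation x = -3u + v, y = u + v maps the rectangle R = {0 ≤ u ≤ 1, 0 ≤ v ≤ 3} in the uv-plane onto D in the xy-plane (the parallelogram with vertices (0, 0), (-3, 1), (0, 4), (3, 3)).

Compute the Jacobian determinant of (x, y) with respect to (u, v):

    ∂(x,y)/∂(u,v) = | -3  1 | = (-3)(1) - (1)(1) = -4.
                   | 1  1 |

Its absolute value is |J| = 4 (the area scaling factor).

Substituting x = -3u + v, y = u + v into the integrand,

    12x - 12y → -48u,

so the integral becomes

    ∬_R (-48u) · |J| du dv = ∫_0^1 ∫_0^3 (-192u) dv du.

Inner (v): -576u.
Outer (u): -288.

Therefore ∬_D (12x - 12y) dx dy = -288.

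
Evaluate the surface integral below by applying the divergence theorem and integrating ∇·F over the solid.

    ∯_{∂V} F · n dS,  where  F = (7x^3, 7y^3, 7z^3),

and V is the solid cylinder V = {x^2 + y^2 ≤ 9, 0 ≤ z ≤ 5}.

By the divergence theorem,

    ∯_{∂V} F · n dS = ∭_V (∇ · F) dV.

Compute the divergence:
    ∇ · F = ∂F_x/∂x + ∂F_y/∂y + ∂F_z/∂z = 21x^2 + 21y^2 + 21z^2.

In cylindrical coordinates, x = r cos(θ), y = r sin(θ), z = z, dV = r dr dθ dz, with 0 ≤ r ≤ 3, 0 ≤ θ ≤ 2π, 0 ≤ z ≤ 5.

The integrand, after substitution and multiplying by the volume element, becomes (21r^2 + 21z^2) · r, so

    ∭_V (∇·F) dV = ∫_0^{2π} ∫_0^{3} ∫_0^{5} (21r^2 + 21z^2) · r dz dr dθ.

Inner (z from 0 to 5): 105r^3 + 875r.
Middle (r from 0 to 3): 24255/4.
Outer (θ from 0 to 2π): 24255π/2.

Therefore ∯_{∂V} F · n dS = 24255π/2.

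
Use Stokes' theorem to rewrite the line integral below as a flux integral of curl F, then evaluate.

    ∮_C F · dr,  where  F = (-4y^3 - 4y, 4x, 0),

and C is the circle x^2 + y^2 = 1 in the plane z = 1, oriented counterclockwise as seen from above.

Let S be the flat disk x^2 + y^2 ≤ 1 in the plane z = 1, with upward unit normal n̂ = ẑ. By Stokes' theorem,

    ∮_C F · dr = ∬_S (∇ × F) · n̂ dS = ∬_D (curl F)_z dA,

where D is the disk x^2 + y^2 ≤ 1.

Compute the curl of F = (-4y^3 - 4y, 4x, 0):
    (∇ × F)_x = ∂F_z/∂y - ∂F_y/∂z = 0,
    (∇ × F)_y = ∂F_x/∂z - ∂F_z/∂x = 0,
    (∇ × F)_z = ∂F_y/∂x - ∂F_x/∂y = 12y^2 + 8.

On z = 1, (curl F)_z = 12y^2 + 8.

Convert to polar (x = r cos θ, y = r sin θ, dA = r dr dθ); the integrand becomes 12r^2sin(θ)^2 + 8, so

    ∬_D (curl F)_z dA = ∫_0^{2π} ∫_0^{1} (12r^2sin(θ)^2 + 8) · r dr dθ.

Inner (r from 0 to 1): 3sin(θ)^2 + 4.
Outer (θ from 0 to 2π): 11π.

Therefore ∮_C F · dr = 11π.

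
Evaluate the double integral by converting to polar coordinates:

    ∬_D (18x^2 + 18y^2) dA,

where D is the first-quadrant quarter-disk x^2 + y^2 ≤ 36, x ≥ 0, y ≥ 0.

The region D is 0 ≤ r ≤ 6, 0 ≤ θ ≤ π/2 in polar coordinates, where x = r cos(θ), y = r sin(θ), and dA = r dr dθ.

Under the substitution, the integrand becomes 18r^2, so

    ∬_D (18x^2 + 18y^2) dA = ∫_{0}^{π/2} ∫_{0}^{6} (18r^2) · r dr dθ.

Inner integral (in r): ∫_{0}^{6} (18r^2) · r dr = 5832.

Outer integral (in θ): ∫_{0}^{π/2} (5832) dθ = 2916π.

Therefore ∬_D (18x^2 + 18y^2) dA = 2916π.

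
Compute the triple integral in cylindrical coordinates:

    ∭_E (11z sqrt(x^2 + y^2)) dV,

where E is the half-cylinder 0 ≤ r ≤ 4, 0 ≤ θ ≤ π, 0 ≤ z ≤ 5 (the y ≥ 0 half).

In cylindrical coordinates, x = r cos(θ), y = r sin(θ), z = z, and dV = r dr dθ dz.

The integrand becomes 11r z, so

    ∭_E (11z sqrt(x^2 + y^2)) dV = ∫_{0}^{π} ∫_{0}^{4} ∫_{0}^{5} (11r z) · r dz dr dθ.

Inner (z): 275r^2/2.
Middle (r from 0 to 4): 8800/3.
Outer (θ): 8800π/3.

Therefore the triple integral equals 8800π/3.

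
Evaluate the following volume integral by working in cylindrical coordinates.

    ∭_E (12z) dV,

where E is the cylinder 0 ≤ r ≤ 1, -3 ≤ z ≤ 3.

In cylindrical coordinates, x = r cos(θ), y = r sin(θ), z = z, and dV = r dr dθ dz.

The integrand becomes 12z, so

    ∭_E (12z) dV = ∫_{0}^{2π} ∫_{0}^{1} ∫_{-3}^{3} (12z) · r dz dr dθ.

Inner (z): 0.
Middle (r from 0 to 1): 0.
Outer (θ): 0.

Therefore the triple integral equals 0.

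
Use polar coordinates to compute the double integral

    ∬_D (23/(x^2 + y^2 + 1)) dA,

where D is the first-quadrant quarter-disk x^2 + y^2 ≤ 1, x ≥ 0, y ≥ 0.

The region D is 0 ≤ r ≤ 1, 0 ≤ θ ≤ π/2 in polar coordinates, where x = r cos(θ), y = r sin(θ), and dA = r dr dθ.

Under the substitution, the integrand becomes 23/(r^2 + 1), so

    ∬_D (23/(x^2 + y^2 + 1)) dA = ∫_{0}^{π/2} ∫_{0}^{1} (23/(r^2 + 1)) · r dr dθ.

Inner integral (in r): ∫_{0}^{1} (23/(r^2 + 1)) · r dr = 23log(2)/2.

Outer integral (in θ): ∫_{0}^{π/2} (23log(2)/2) dθ = 23π log(2)/4.

Therefore ∬_D (23/(x^2 + y^2 + 1)) dA = 23π log(2)/4.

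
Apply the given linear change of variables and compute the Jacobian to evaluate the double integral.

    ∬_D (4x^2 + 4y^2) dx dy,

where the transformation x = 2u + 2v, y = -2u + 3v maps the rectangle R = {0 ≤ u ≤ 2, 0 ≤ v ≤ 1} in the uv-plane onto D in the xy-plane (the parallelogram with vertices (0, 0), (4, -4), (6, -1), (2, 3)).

Compute the Jacobian determinant of (x, y) with respect to (u, v):

    ∂(x,y)/∂(u,v) = | 2  2 | = (2)(3) - (2)(-2) = 10.
                   | -2  3 |

Its absolute value is |J| = 10 (the area scaling factor).

Substituting x = 2u + 2v, y = -2u + 3v into the integrand,

    4x^2 + 4y^2 → 32u^2 - 16u v + 52v^2,

so the integral becomes

    ∬_R (32u^2 - 16u v + 52v^2) · |J| du dv = ∫_0^2 ∫_0^1 (320u^2 - 160u v + 520v^2) dv du.

Inner (v): 320u^2 - 80u + 520/3.
Outer (u): 1040.

Therefore ∬_D (4x^2 + 4y^2) dx dy = 1040.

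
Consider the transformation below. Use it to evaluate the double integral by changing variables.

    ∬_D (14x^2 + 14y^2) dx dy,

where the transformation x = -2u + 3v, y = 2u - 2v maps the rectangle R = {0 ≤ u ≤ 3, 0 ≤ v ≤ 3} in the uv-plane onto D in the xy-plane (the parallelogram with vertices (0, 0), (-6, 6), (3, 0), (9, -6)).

Compute the Jacobian determinant of (x, y) with respect to (u, v):

    ∂(x,y)/∂(u,v) = | -2  3 | = (-2)(-2) - (3)(2) = -2.
                   | 2  -2 |

Its absolute value is |J| = 2 (the area scaling factor).

Substituting x = -2u + 3v, y = 2u - 2v into the integrand,

    14x^2 + 14y^2 → 112u^2 - 280u v + 182v^2,

so the integral becomes

    ∬_R (112u^2 - 280u v + 182v^2) · |J| du dv = ∫_0^3 ∫_0^3 (224u^2 - 560u v + 364v^2) dv du.

Inner (v): 672u^2 - 2520u + 3276.
Outer (u): 4536.

Therefore ∬_D (14x^2 + 14y^2) dx dy = 4536.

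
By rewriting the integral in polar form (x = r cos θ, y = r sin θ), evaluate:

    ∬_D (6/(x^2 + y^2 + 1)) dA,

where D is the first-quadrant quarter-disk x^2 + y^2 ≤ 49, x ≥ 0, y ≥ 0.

The region D is 0 ≤ r ≤ 7, 0 ≤ θ ≤ π/2 in polar coordinates, where x = r cos(θ), y = r sin(θ), and dA = r dr dθ.

Under the substitution, the integrand becomes 6/(r^2 + 1), so

    ∬_D (6/(x^2 + y^2 + 1)) dA = ∫_{0}^{π/2} ∫_{0}^{7} (6/(r^2 + 1)) · r dr dθ.

Inner integral (in r): ∫_{0}^{7} (6/(r^2 + 1)) · r dr = log(125000).

Outer integral (in θ): ∫_{0}^{π/2} (log(125000)) dθ = log(125000^(π/2)).

Therefore ∬_D (6/(x^2 + y^2 + 1)) dA = log(125000^(π/2)).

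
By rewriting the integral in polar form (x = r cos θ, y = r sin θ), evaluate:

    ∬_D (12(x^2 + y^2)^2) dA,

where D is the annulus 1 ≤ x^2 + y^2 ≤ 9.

The region D is 1 ≤ r ≤ 3, 0 ≤ θ ≤ 2π in polar coordinates, where x = r cos(θ), y = r sin(θ), and dA = r dr dθ.

Under the substitution, the integrand becomes 12r^4, so

    ∬_D (12(x^2 + y^2)^2) dA = ∫_{0}^{2π} ∫_{1}^{3} (12r^4) · r dr dθ.

Inner integral (in r): ∫_{1}^{3} (12r^4) · r dr = 1456.

Outer integral (in θ): ∫_{0}^{2π} (1456) dθ = 2912π.

Therefore ∬_D (12(x^2 + y^2)^2) dA = 2912π.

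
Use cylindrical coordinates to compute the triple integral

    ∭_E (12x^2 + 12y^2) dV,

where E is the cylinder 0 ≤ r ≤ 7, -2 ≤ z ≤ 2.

In cylindrical coordinates, x = r cos(θ), y = r sin(θ), z = z, and dV = r dr dθ dz.

The integrand becomes 12r^2, so

    ∭_E (12x^2 + 12y^2) dV = ∫_{0}^{2π} ∫_{0}^{7} ∫_{-2}^{2} (12r^2) · r dz dr dθ.

Inner (z): 48r^3.
Middle (r from 0 to 7): 28812.
Outer (θ): 57624π.

Therefore the triple integral equals 57624π.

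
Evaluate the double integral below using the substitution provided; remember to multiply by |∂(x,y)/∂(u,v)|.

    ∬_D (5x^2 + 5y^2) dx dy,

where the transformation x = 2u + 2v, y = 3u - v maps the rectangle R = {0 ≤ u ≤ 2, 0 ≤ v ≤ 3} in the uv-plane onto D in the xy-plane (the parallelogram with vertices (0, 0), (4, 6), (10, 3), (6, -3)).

Compute the Jacobian determinant of (x, y) with respect to (u, v):

    ∂(x,y)/∂(u,v) = | 2  2 | = (2)(-1) - (2)(3) = -8.
                   | 3  -1 |

Its absolute value is |J| = 8 (the area scaling factor).

Substituting x = 2u + 2v, y = 3u - v into the integrand,

    5x^2 + 5y^2 → 65u^2 + 10u v + 25v^2,

so the integral becomes

    ∬_R (65u^2 + 10u v + 25v^2) · |J| du dv = ∫_0^2 ∫_0^3 (520u^2 + 80u v + 200v^2) dv du.

Inner (v): 1560u^2 + 360u + 1800.
Outer (u): 8480.

Therefore ∬_D (5x^2 + 5y^2) dx dy = 8480.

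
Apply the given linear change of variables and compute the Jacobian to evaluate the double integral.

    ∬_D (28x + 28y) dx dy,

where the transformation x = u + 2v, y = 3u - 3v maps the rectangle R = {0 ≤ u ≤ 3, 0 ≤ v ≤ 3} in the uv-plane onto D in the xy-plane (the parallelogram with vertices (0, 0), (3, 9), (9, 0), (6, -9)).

Compute the Jacobian determinant of (x, y) with respect to (u, v):

    ∂(x,y)/∂(u,v) = | 1  2 | = (1)(-3) - (2)(3) = -9.
                   | 3  -3 |

Its absolute value is |J| = 9 (the area scaling factor).

Substituting x = u + 2v, y = 3u - 3v into the integrand,

    28x + 28y → 112u - 28v,

so the integral becomes

    ∬_R (112u - 28v) · |J| du dv = ∫_0^3 ∫_0^3 (1008u - 252v) dv du.

Inner (v): 3024u - 1134.
Outer (u): 10206.

Therefore ∬_D (28x + 28y) dx dy = 10206.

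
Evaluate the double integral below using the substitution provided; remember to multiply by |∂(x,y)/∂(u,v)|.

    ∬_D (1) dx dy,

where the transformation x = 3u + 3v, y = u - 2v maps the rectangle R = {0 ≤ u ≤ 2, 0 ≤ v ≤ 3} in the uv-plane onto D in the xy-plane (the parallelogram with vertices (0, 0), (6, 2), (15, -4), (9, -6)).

Compute the Jacobian determinant of (x, y) with respect to (u, v):

    ∂(x,y)/∂(u,v) = | 3  3 | = (3)(-2) - (3)(1) = -9.
                   | 1  -2 |

Its absolute value is |J| = 9 (the area scaling factor).

Substituting x = 3u + 3v, y = u - 2v into the integrand,

    1 → 1,

so the integral becomes

    ∬_R (1) · |J| du dv = ∫_0^2 ∫_0^3 (9) dv du.

Inner (v): 27.
Outer (u): 54.

Therefore ∬_D (1) dx dy = 54.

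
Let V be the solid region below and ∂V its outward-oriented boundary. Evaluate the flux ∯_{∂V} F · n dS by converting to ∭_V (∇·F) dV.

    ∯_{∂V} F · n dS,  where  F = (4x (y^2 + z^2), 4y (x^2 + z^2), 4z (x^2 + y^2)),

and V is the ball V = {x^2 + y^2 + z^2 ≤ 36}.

By the divergence theorem,

    ∯_{∂V} F · n dS = ∭_V (∇ · F) dV.

Compute the divergence:
    ∇ · F = ∂F_x/∂x + ∂F_y/∂y + ∂F_z/∂z = 4y^2 + 4z^2 + 4x^2 + 4z^2 + 4x^2 + 4y^2 = 8x^2 + 8y^2 + 8z^2.

In spherical coordinates, x = ρ sin(φ) cos(θ), y = ρ sin(φ) sin(θ), z = ρ cos(φ), dV = ρ^2 sin(φ) dρ dφ dθ, with 0 ≤ ρ ≤ 6, 0 ≤ φ ≤ π, 0 ≤ θ ≤ 2π.

The integrand, after substitution and multiplying by the volume element, becomes (8ρ^2) · ρ^2 sin(φ), so

    ∭_V (∇·F) dV = ∫_0^{2π} ∫_0^{π} ∫_0^{6} (8ρ^2) · ρ^2 sin(φ) dρ dφ dθ.

Inner (ρ from 0 to 6): 62208sin(φ)/5.
Middle (φ from 0 to π): 124416/5.
Outer (θ from 0 to 2π): 248832π/5.

Therefore ∯_{∂V} F · n dS = 248832π/5.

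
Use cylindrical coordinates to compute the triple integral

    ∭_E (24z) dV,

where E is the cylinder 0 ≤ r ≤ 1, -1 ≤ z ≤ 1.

In cylindrical coordinates, x = r cos(θ), y = r sin(θ), z = z, and dV = r dr dθ dz.

The integrand becomes 24z, so

    ∭_E (24z) dV = ∫_{0}^{2π} ∫_{0}^{1} ∫_{-1}^{1} (24z) · r dz dr dθ.

Inner (z): 0.
Middle (r from 0 to 1): 0.
Outer (θ): 0.

Therefore the triple integral equals 0.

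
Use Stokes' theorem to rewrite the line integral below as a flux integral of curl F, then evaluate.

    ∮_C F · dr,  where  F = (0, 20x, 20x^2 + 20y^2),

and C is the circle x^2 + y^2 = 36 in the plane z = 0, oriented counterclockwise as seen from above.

Let S be the flat disk x^2 + y^2 ≤ 36 in the plane z = 0, with upward unit normal n̂ = ẑ. By Stokes' theorem,

    ∮_C F · dr = ∬_S (∇ × F) · n̂ dS = ∬_D (curl F)_z dA,

where D is the disk x^2 + y^2 ≤ 36.

Compute the curl of F = (0, 20x, 20x^2 + 20y^2):
    (∇ × F)_x = ∂F_z/∂y - ∂F_y/∂z = 40y,
    (∇ × F)_y = ∂F_x/∂z - ∂F_z/∂x = -40x,
    (∇ × F)_z = ∂F_y/∂x - ∂F_x/∂y = 20.

On z = 0, (curl F)_z = 20.

Convert to polar (x = r cos θ, y = r sin θ, dA = r dr dθ); the integrand becomes 20, so

    ∬_D (curl F)_z dA = ∫_0^{2π} ∫_0^{6} (20) · r dr dθ.

Inner (r from 0 to 6): 360.
Outer (θ from 0 to 2π): 720π.

Therefore ∮_C F · dr = 720π.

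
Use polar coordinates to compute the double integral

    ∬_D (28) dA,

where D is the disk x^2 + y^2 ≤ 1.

The region D is 0 ≤ r ≤ 1, 0 ≤ θ ≤ 2π in polar coordinates, where x = r cos(θ), y = r sin(θ), and dA = r dr dθ.

Under the substitution, the integrand becomes 28, so

    ∬_D (28) dA = ∫_{0}^{2π} ∫_{0}^{1} (28) · r dr dθ.

Inner integral (in r): ∫_{0}^{1} (28) · r dr = 14.

Outer integral (in θ): ∫_{0}^{2π} (14) dθ = 28π.

Therefore ∬_D (28) dA = 28π.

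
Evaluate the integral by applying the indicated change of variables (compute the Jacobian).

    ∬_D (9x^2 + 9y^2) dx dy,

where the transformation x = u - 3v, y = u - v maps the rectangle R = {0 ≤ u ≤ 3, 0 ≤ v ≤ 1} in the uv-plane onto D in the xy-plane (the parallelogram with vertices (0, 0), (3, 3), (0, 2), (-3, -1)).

Compute the Jacobian determinant of (x, y) with respect to (u, v):

    ∂(x,y)/∂(u,v) = | 1  -3 | = (1)(-1) - (-3)(1) = 2.
                   | 1  -1 |

Its absolute value is |J| = 2 (the area scaling factor).

Substituting x = u - 3v, y = u - v into the integrand,

    9x^2 + 9y^2 → 18u^2 - 72u v + 90v^2,

so the integral becomes

    ∬_R (18u^2 - 72u v + 90v^2) · |J| du dv = ∫_0^3 ∫_0^1 (36u^2 - 144u v + 180v^2) dv du.

Inner (v): 36u^2 - 72u + 60.
Outer (u): 180.

Therefore ∬_D (9x^2 + 9y^2) dx dy = 180.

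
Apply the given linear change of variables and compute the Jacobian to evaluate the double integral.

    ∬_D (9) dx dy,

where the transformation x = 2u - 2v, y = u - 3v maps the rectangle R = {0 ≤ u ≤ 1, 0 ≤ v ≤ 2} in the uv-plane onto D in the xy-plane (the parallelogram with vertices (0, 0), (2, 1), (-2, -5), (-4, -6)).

Compute the Jacobian determinant of (x, y) with respect to (u, v):

    ∂(x,y)/∂(u,v) = | 2  -2 | = (2)(-3) - (-2)(1) = -4.
                   | 1  -3 |

Its absolute value is |J| = 4 (the area scaling factor).

Substituting x = 2u - 2v, y = u - 3v into the integrand,

    9 → 9,

so the integral becomes

    ∬_R (9) · |J| du dv = ∫_0^1 ∫_0^2 (36) dv du.

Inner (v): 72.
Outer (u): 72.

Therefore ∬_D (9) dx dy = 72.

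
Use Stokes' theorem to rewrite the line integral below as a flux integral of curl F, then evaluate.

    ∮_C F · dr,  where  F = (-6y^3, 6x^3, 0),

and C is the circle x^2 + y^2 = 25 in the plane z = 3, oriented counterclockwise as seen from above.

Let S be the flat disk x^2 + y^2 ≤ 25 in the plane z = 3, with upward unit normal n̂ = ẑ. By Stokes' theorem,

    ∮_C F · dr = ∬_S (∇ × F) · n̂ dS = ∬_D (curl F)_z dA,

where D is the disk x^2 + y^2 ≤ 25.

Compute the curl of F = (-6y^3, 6x^3, 0):
    (∇ × F)_x = ∂F_z/∂y - ∂F_y/∂z = 0,
    (∇ × F)_y = ∂F_x/∂z - ∂F_z/∂x = 0,
    (∇ × F)_z = ∂F_y/∂x - ∂F_x/∂y = 18x^2 + 18y^2.

On z = 3, (curl F)_z = 18x^2 + 18y^2.

Convert to polar (x = r cos θ, y = r sin θ, dA = r dr dθ); the integrand becomes 18r^2, so

    ∬_D (curl F)_z dA = ∫_0^{2π} ∫_0^{5} (18r^2) · r dr dθ.

Inner (r from 0 to 5): 5625/2.
Outer (θ from 0 to 2π): 5625π.

Therefore ∮_C F · dr = 5625π.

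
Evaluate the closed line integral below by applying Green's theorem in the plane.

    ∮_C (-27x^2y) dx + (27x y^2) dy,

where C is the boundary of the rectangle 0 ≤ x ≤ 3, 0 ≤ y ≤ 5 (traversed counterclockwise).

Green's theorem converts the closed line integral into a double integral over the enclosed region D:

    ∮_C P dx + Q dy = ∬_D (∂Q/∂x - ∂P/∂y) dA.

Here P = -27x^2y, Q = 27x y^2, so

    ∂Q/∂x = 27y^2,    ∂P/∂y = -27x^2,
    ∂Q/∂x - ∂P/∂y = 27x^2 + 27y^2.

D is the region 0 ≤ x ≤ 3, 0 ≤ y ≤ 5. Evaluating the double integral:

    ∬_D (27x^2 + 27y^2) dA = ∫_0^{3} ∫_0^{5} (27x^2 + 27y^2) dy dx.

Inner (y from 0 to 5): 135x^2 + 1125.
Outer (x from 0 to 3): 4590.

Therefore ∮_C P dx + Q dy = 4590.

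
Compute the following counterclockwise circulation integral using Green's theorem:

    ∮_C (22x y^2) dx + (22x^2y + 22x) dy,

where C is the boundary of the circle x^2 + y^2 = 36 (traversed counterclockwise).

Green's theorem converts the closed line integral into a double integral over the enclosed region D:

    ∮_C P dx + Q dy = ∬_D (∂Q/∂x - ∂P/∂y) dA.

Here P = 22x y^2, Q = 22x^2y + 22x, so

    ∂Q/∂x = 44x y + 22,    ∂P/∂y = 44x y,
    ∂Q/∂x - ∂P/∂y = 22.

D is the region x^2 + y^2 ≤ 36. Evaluating the double integral:

In polar coordinates (x = r cos θ, y = r sin θ, dA = r dr dθ) the integrand becomes 22, so

    ∬_D (22) dA = ∫_0^{2π} ∫_0^{6} (22) · r dr dθ.

Inner (r from 0 to 6): 396.
Outer (θ from 0 to 2π): 792π.

Therefore ∮_C P dx + Q dy = 792π.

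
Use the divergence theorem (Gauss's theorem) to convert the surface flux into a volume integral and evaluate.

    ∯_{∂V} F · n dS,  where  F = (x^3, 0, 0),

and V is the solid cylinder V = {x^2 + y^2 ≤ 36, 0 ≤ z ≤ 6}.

By the divergence theorem,

    ∯_{∂V} F · n dS = ∭_V (∇ · F) dV.

Compute the divergence:
    ∇ · F = ∂F_x/∂x + ∂F_y/∂y + ∂F_z/∂z = 3x^2 + 0 + 0 = 3x^2.

In cylindrical coordinates, x = r cos(θ), y = r sin(θ), z = z, dV = r dr dθ dz, with 0 ≤ r ≤ 6, 0 ≤ θ ≤ 2π, 0 ≤ z ≤ 6.

The integrand, after substitution and multiplying by the volume element, becomes (3r^2cos(θ)^2) · r, so

    ∭_V (∇·F) dV = ∫_0^{2π} ∫_0^{6} ∫_0^{6} (3r^2cos(θ)^2) · r dz dr dθ.

Inner (z from 0 to 6): 18r^3cos(θ)^2.
Middle (r from 0 to 6): 5832cos(θ)^2.
Outer (θ from 0 to 2π): 5832π.

Therefore ∯_{∂V} F · n dS = 5832π.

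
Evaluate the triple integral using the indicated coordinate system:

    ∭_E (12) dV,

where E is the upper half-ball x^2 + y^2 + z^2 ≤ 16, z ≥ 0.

In spherical coordinates, x = ρ sin(φ) cos(θ), y = ρ sin(φ) sin(θ), z = ρ cos(φ), and dV = ρ^2 sin(φ) dρ dφ dθ.

The integrand becomes 12, so

    ∭_E (12) dV = ∫_{0}^{2π} ∫_{0}^{π/2} ∫_{0}^{4} (12) · ρ^2 sin(φ) dρ dφ dθ.

Inner (ρ): 256sin(φ).
Middle (φ): 256.
Outer (θ): 512π.

Therefore the triple integral equals 512π.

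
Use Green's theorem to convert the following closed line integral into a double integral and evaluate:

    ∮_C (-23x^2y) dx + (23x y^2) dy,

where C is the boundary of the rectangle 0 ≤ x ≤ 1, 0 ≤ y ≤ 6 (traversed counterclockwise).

Green's theorem converts the closed line integral into a double integral over the enclosed region D:

    ∮_C P dx + Q dy = ∬_D (∂Q/∂x - ∂P/∂y) dA.

Here P = -23x^2y, Q = 23x y^2, so

    ∂Q/∂x = 23y^2,    ∂P/∂y = -23x^2,
    ∂Q/∂x - ∂P/∂y = 23x^2 + 23y^2.

D is the region 0 ≤ x ≤ 1, 0 ≤ y ≤ 6. Evaluating the double integral:

    ∬_D (23x^2 + 23y^2) dA = ∫_0^{1} ∫_0^{6} (23x^2 + 23y^2) dy dx.

Inner (y from 0 to 6): 138x^2 + 1656.
Outer (x from 0 to 1): 1702.

Therefore ∮_C P dx + Q dy = 1702.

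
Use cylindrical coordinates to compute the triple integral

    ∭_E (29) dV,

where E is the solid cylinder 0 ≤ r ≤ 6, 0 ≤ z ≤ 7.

In cylindrical coordinates, x = r cos(θ), y = r sin(θ), z = z, and dV = r dr dθ dz.

The integrand becomes 29, so

    ∭_E (29) dV = ∫_{0}^{2π} ∫_{0}^{6} ∫_{0}^{7} (29) · r dz dr dθ.

Inner (z): 203r.
Middle (r from 0 to 6): 3654.
Outer (θ): 7308π.

Therefore the triple integral equals 7308π.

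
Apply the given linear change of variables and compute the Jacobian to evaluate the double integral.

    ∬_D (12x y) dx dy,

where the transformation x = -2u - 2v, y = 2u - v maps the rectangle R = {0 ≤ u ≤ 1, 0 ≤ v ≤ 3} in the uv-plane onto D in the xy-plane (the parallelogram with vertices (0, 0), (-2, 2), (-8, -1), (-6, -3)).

Compute the Jacobian determinant of (x, y) with respect to (u, v):

    ∂(x,y)/∂(u,v) = | -2  -2 | = (-2)(-1) - (-2)(2) = 6.
                   | 2  -1 |

Its absolute value is |J| = 6 (the area scaling factor).

Substituting x = -2u - 2v, y = 2u - v into the integrand,

    12x y → -48u^2 - 24u v + 24v^2,

so the integral becomes

    ∬_R (-48u^2 - 24u v + 24v^2) · |J| du dv = ∫_0^1 ∫_0^3 (-288u^2 - 144u v + 144v^2) dv du.

Inner (v): -864u^2 - 648u + 1296.
Outer (u): 684.

Therefore ∬_D (12x y) dx dy = 684.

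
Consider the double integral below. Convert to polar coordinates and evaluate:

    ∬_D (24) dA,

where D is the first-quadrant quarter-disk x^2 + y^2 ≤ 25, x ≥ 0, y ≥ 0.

The region D is 0 ≤ r ≤ 5, 0 ≤ θ ≤ π/2 in polar coordinates, where x = r cos(θ), y = r sin(θ), and dA = r dr dθ.

Under the substitution, the integrand becomes 24, so

    ∬_D (24) dA = ∫_{0}^{π/2} ∫_{0}^{5} (24) · r dr dθ.

Inner integral (in r): ∫_{0}^{5} (24) · r dr = 300.

Outer integral (in θ): ∫_{0}^{π/2} (300) dθ = 150π.

Therefore ∬_D (24) dA = 150π.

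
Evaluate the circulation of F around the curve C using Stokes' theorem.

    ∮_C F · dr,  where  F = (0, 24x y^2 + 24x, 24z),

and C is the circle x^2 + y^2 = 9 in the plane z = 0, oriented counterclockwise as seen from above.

Let S be the flat disk x^2 + y^2 ≤ 9 in the plane z = 0, with upward unit normal n̂ = ẑ. By Stokes' theorem,

    ∮_C F · dr = ∬_S (∇ × F) · n̂ dS = ∬_D (curl F)_z dA,

where D is the disk x^2 + y^2 ≤ 9.

Compute the curl of F = (0, 24x y^2 + 24x, 24z):
    (∇ × F)_x = ∂F_z/∂y - ∂F_y/∂z = 0,
    (∇ × F)_y = ∂F_x/∂z - ∂F_z/∂x = 0,
    (∇ × F)_z = ∂F_y/∂x - ∂F_x/∂y = 24y^2 + 24.

On z = 0, (curl F)_z = 24y^2 + 24.

Convert to polar (x = r cos θ, y = r sin θ, dA = r dr dθ); the integrand becomes 24r^2sin(θ)^2 + 24, so

    ∬_D (curl F)_z dA = ∫_0^{2π} ∫_0^{3} (24r^2sin(θ)^2 + 24) · r dr dθ.

Inner (r from 0 to 3): 486sin(θ)^2 + 108.
Outer (θ from 0 to 2π): 702π.

Therefore ∮_C F · dr = 702π.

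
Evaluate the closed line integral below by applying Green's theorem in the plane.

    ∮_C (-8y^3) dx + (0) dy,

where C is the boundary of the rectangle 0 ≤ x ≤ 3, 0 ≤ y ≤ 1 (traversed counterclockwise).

Green's theorem converts the closed line integral into a double integral over the enclosed region D:

    ∮_C P dx + Q dy = ∬_D (∂Q/∂x - ∂P/∂y) dA.

Here P = -8y^3, Q = 0, so

    ∂Q/∂x = 0,    ∂P/∂y = -24y^2,
    ∂Q/∂x - ∂P/∂y = 24y^2.

D is the region 0 ≤ x ≤ 3, 0 ≤ y ≤ 1. Evaluating the double integral:

    ∬_D (24y^2) dA = ∫_0^{3} ∫_0^{1} (24y^2) dy dx.

Inner (y from 0 to 1): 8.
Outer (x from 0 to 3): 24.

Therefore ∮_C P dx + Q dy = 24.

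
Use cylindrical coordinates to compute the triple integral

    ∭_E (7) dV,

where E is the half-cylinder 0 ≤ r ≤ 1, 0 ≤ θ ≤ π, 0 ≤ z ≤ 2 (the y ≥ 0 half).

In cylindrical coordinates, x = r cos(θ), y = r sin(θ), z = z, and dV = r dr dθ dz.

The integrand becomes 7, so

    ∭_E (7) dV = ∫_{0}^{π} ∫_{0}^{1} ∫_{0}^{2} (7) · r dz dr dθ.

Inner (z): 14r.
Middle (r from 0 to 1): 7.
Outer (θ): 7π.

Therefore the triple integral equals 7π.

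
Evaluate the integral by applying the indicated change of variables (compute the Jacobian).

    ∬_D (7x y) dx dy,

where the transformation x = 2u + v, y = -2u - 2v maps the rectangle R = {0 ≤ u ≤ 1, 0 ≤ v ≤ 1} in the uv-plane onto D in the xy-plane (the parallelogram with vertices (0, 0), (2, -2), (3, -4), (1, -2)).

Compute the Jacobian determinant of (x, y) with respect to (u, v):

    ∂(x,y)/∂(u,v) = | 2  1 | = (2)(-2) - (1)(-2) = -2.
                   | -2  -2 |

Its absolute value is |J| = 2 (the area scaling factor).

Substituting x = 2u + v, y = -2u - 2v into the integrand,

    7x y → -28u^2 - 42u v - 14v^2,

so the integral becomes

    ∬_R (-28u^2 - 42u v - 14v^2) · |J| du dv = ∫_0^1 ∫_0^1 (-56u^2 - 84u v - 28v^2) dv du.

Inner (v): -56u^2 - 42u - 28/3.
Outer (u): -49.

Therefore ∬_D (7x y) dx dy = -49.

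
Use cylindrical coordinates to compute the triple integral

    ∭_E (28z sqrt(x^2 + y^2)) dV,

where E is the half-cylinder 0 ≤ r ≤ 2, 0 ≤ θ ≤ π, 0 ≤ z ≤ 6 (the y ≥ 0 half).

In cylindrical coordinates, x = r cos(θ), y = r sin(θ), z = z, and dV = r dr dθ dz.

The integrand becomes 28r z, so

    ∭_E (28z sqrt(x^2 + y^2)) dV = ∫_{0}^{π} ∫_{0}^{2} ∫_{0}^{6} (28r z) · r dz dr dθ.

Inner (z): 504r^2.
Middle (r from 0 to 2): 1344.
Outer (θ): 1344π.

Therefore the triple integral equals 1344π.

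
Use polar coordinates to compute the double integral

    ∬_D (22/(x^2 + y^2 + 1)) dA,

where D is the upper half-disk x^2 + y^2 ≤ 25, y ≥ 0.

The region D is 0 ≤ r ≤ 5, 0 ≤ θ ≤ π in polar coordinates, where x = r cos(θ), y = r sin(θ), and dA = r dr dθ.

Under the substitution, the integrand becomes 22/(r^2 + 1), so

    ∬_D (22/(x^2 + y^2 + 1)) dA = ∫_{0}^{π} ∫_{0}^{5} (22/(r^2 + 1)) · r dr dθ.

Inner integral (in r): ∫_{0}^{5} (22/(r^2 + 1)) · r dr = log(3670344486987776).

Outer integral (in θ): ∫_{0}^{π} (log(3670344486987776)) dθ = log(3670344486987776^π).

Therefore ∬_D (22/(x^2 + y^2 + 1)) dA = log(3670344486987776^π).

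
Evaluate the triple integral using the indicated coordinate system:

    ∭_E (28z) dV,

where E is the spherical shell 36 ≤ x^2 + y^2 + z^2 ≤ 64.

In spherical coordinates, x = ρ sin(φ) cos(θ), y = ρ sin(φ) sin(θ), z = ρ cos(φ), and dV = ρ^2 sin(φ) dρ dφ dθ.

The integrand becomes 28ρ cos(φ), so

    ∭_E (28z) dV = ∫_{0}^{2π} ∫_{0}^{π} ∫_{6}^{8} (28ρ cos(φ)) · ρ^2 sin(φ) dρ dφ dθ.

Inner (ρ): 9800sin(2φ).
Middle (φ): 0.
Outer (θ): 0.

Therefore the triple integral equals 0.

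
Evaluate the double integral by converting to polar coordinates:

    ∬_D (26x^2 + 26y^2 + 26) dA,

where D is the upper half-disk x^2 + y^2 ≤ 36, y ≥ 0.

The region D is 0 ≤ r ≤ 6, 0 ≤ θ ≤ π in polar coordinates, where x = r cos(θ), y = r sin(θ), and dA = r dr dθ.

Under the substitution, the integrand becomes 26r^2 + 26, so

    ∬_D (26x^2 + 26y^2 + 26) dA = ∫_{0}^{π} ∫_{0}^{6} (26r^2 + 26) · r dr dθ.

Inner integral (in r): ∫_{0}^{6} (26r^2 + 26) · r dr = 8892.

Outer integral (in θ): ∫_{0}^{π} (8892) dθ = 8892π.

Therefore ∬_D (26x^2 + 26y^2 + 26) dA = 8892π.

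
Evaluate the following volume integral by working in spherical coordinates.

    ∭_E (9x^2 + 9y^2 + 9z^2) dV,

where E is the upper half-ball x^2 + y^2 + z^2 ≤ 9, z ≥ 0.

In spherical coordinates, x = ρ sin(φ) cos(θ), y = ρ sin(φ) sin(θ), z = ρ cos(φ), and dV = ρ^2 sin(φ) dρ dφ dθ.

The integrand becomes 9ρ^2, so

    ∭_E (9x^2 + 9y^2 + 9z^2) dV = ∫_{0}^{2π} ∫_{0}^{π/2} ∫_{0}^{3} (9ρ^2) · ρ^2 sin(φ) dρ dφ dθ.

Inner (ρ): 2187sin(φ)/5.
Middle (φ): 2187/5.
Outer (θ): 4374π/5.

Therefore the triple integral equals 4374π/5.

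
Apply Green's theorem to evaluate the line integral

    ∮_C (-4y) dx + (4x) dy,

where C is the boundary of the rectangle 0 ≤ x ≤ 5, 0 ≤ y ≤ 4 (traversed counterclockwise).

Green's theorem converts the closed line integral into a double integral over the enclosed region D:

    ∮_C P dx + Q dy = ∬_D (∂Q/∂x - ∂P/∂y) dA.

Here P = -4y, Q = 4x, so

    ∂Q/∂x = 4,    ∂P/∂y = -4,
    ∂Q/∂x - ∂P/∂y = 8.

D is the region 0 ≤ x ≤ 5, 0 ≤ y ≤ 4. Evaluating the double integral:

    ∬_D (8) dA = ∫_0^{5} ∫_0^{4} (8) dy dx.

Inner (y from 0 to 4): 32.
Outer (x from 0 to 5): 160.

Therefore ∮_C P dx + Q dy = 160.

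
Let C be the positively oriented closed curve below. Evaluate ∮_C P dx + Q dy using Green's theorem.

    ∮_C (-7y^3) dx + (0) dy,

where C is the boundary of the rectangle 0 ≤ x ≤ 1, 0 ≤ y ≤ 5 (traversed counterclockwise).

Green's theorem converts the closed line integral into a double integral over the enclosed region D:

    ∮_C P dx + Q dy = ∬_D (∂Q/∂x - ∂P/∂y) dA.

Here P = -7y^3, Q = 0, so

    ∂Q/∂x = 0,    ∂P/∂y = -21y^2,
    ∂Q/∂x - ∂P/∂y = 21y^2.

D is the region 0 ≤ x ≤ 1, 0 ≤ y ≤ 5. Evaluating the double integral:

    ∬_D (21y^2) dA = ∫_0^{1} ∫_0^{5} (21y^2) dy dx.

Inner (y from 0 to 5): 875.
Outer (x from 0 to 1): 875.

Therefore ∮_C P dx + Q dy = 875.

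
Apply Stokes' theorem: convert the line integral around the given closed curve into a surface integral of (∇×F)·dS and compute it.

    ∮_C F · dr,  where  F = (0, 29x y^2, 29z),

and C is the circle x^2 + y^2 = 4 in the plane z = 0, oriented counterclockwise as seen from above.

Let S be the flat disk x^2 + y^2 ≤ 4 in the plane z = 0, with upward unit normal n̂ = ẑ. By Stokes' theorem,

    ∮_C F · dr = ∬_S (∇ × F) · n̂ dS = ∬_D (curl F)_z dA,

where D is the disk x^2 + y^2 ≤ 4.

Compute the curl of F = (0, 29x y^2, 29z):
    (∇ × F)_x = ∂F_z/∂y - ∂F_y/∂z = 0,
    (∇ × F)_y = ∂F_x/∂z - ∂F_z/∂x = 0,
    (∇ × F)_z = ∂F_y/∂x - ∂F_x/∂y = 29y^2.

On z = 0, (curl F)_z = 29y^2.

Convert to polar (x = r cos θ, y = r sin θ, dA = r dr dθ); the integrand becomes 29r^2sin(θ)^2, so

    ∬_D (curl F)_z dA = ∫_0^{2π} ∫_0^{2} (29r^2sin(θ)^2) · r dr dθ.

Inner (r from 0 to 2): 116sin(θ)^2.
Outer (θ from 0 to 2π): 116π.

Therefore ∮_C F · dr = 116π.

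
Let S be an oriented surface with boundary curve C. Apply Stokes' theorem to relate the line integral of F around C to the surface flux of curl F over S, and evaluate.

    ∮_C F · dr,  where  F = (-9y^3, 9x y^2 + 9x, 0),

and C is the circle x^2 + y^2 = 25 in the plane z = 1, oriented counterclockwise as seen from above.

Let S be the flat disk x^2 + y^2 ≤ 25 in the plane z = 1, with upward unit normal n̂ = ẑ. By Stokes' theorem,

    ∮_C F · dr = ∬_S (∇ × F) · n̂ dS = ∬_D (curl F)_z dA,

where D is the disk x^2 + y^2 ≤ 25.

Compute the curl of F = (-9y^3, 9x y^2 + 9x, 0):
    (∇ × F)_x = ∂F_z/∂y - ∂F_y/∂z = 0,
    (∇ × F)_y = ∂F_x/∂z - ∂F_z/∂x = 0,
    (∇ × F)_z = ∂F_y/∂x - ∂F_x/∂y = 36y^2 + 9.

On z = 1, (curl F)_z = 36y^2 + 9.

Convert to polar (x = r cos θ, y = r sin θ, dA = r dr dθ); the integrand becomes 36r^2sin(θ)^2 + 9, so

    ∬_D (curl F)_z dA = ∫_0^{2π} ∫_0^{5} (36r^2sin(θ)^2 + 9) · r dr dθ.

Inner (r from 0 to 5): 5625sin(θ)^2 + 225/2.
Outer (θ from 0 to 2π): 5850π.

Therefore ∮_C F · dr = 5850π.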